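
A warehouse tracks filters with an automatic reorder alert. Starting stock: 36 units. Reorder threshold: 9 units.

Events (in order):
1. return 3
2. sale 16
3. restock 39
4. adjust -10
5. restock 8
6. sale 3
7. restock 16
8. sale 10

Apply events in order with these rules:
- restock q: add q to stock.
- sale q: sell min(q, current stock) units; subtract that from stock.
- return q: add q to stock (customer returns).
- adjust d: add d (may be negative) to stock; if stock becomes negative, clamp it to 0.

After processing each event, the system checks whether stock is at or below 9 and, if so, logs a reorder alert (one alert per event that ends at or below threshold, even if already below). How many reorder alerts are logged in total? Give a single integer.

Processing events:
Start: stock = 36
  Event 1 (return 3): 36 + 3 = 39
  Event 2 (sale 16): sell min(16,39)=16. stock: 39 - 16 = 23. total_sold = 16
  Event 3 (restock 39): 23 + 39 = 62
  Event 4 (adjust -10): 62 + -10 = 52
  Event 5 (restock 8): 52 + 8 = 60
  Event 6 (sale 3): sell min(3,60)=3. stock: 60 - 3 = 57. total_sold = 19
  Event 7 (restock 16): 57 + 16 = 73
  Event 8 (sale 10): sell min(10,73)=10. stock: 73 - 10 = 63. total_sold = 29
Final: stock = 63, total_sold = 29

Checking against threshold 9:
  After event 1: stock=39 > 9
  After event 2: stock=23 > 9
  After event 3: stock=62 > 9
  After event 4: stock=52 > 9
  After event 5: stock=60 > 9
  After event 6: stock=57 > 9
  After event 7: stock=73 > 9
  After event 8: stock=63 > 9
Alert events: []. Count = 0

Answer: 0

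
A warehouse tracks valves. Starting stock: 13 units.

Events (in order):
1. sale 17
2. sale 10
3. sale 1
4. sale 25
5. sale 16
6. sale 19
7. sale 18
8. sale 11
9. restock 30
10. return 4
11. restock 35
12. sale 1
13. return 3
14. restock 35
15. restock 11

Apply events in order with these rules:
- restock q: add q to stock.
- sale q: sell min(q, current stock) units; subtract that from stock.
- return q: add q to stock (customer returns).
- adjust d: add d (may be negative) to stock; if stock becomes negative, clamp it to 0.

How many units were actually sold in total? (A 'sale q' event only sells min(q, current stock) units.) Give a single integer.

Answer: 14

Derivation:
Processing events:
Start: stock = 13
  Event 1 (sale 17): sell min(17,13)=13. stock: 13 - 13 = 0. total_sold = 13
  Event 2 (sale 10): sell min(10,0)=0. stock: 0 - 0 = 0. total_sold = 13
  Event 3 (sale 1): sell min(1,0)=0. stock: 0 - 0 = 0. total_sold = 13
  Event 4 (sale 25): sell min(25,0)=0. stock: 0 - 0 = 0. total_sold = 13
  Event 5 (sale 16): sell min(16,0)=0. stock: 0 - 0 = 0. total_sold = 13
  Event 6 (sale 19): sell min(19,0)=0. stock: 0 - 0 = 0. total_sold = 13
  Event 7 (sale 18): sell min(18,0)=0. stock: 0 - 0 = 0. total_sold = 13
  Event 8 (sale 11): sell min(11,0)=0. stock: 0 - 0 = 0. total_sold = 13
  Event 9 (restock 30): 0 + 30 = 30
  Event 10 (return 4): 30 + 4 = 34
  Event 11 (restock 35): 34 + 35 = 69
  Event 12 (sale 1): sell min(1,69)=1. stock: 69 - 1 = 68. total_sold = 14
  Event 13 (return 3): 68 + 3 = 71
  Event 14 (restock 35): 71 + 35 = 106
  Event 15 (restock 11): 106 + 11 = 117
Final: stock = 117, total_sold = 14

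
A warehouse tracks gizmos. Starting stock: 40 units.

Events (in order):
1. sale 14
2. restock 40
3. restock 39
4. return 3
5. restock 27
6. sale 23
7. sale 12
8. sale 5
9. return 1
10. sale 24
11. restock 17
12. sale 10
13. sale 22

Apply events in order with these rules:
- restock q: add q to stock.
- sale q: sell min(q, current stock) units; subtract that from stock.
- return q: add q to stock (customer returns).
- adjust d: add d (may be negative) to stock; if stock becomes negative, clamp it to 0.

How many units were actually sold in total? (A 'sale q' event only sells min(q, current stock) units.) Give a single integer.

Processing events:
Start: stock = 40
  Event 1 (sale 14): sell min(14,40)=14. stock: 40 - 14 = 26. total_sold = 14
  Event 2 (restock 40): 26 + 40 = 66
  Event 3 (restock 39): 66 + 39 = 105
  Event 4 (return 3): 105 + 3 = 108
  Event 5 (restock 27): 108 + 27 = 135
  Event 6 (sale 23): sell min(23,135)=23. stock: 135 - 23 = 112. total_sold = 37
  Event 7 (sale 12): sell min(12,112)=12. stock: 112 - 12 = 100. total_sold = 49
  Event 8 (sale 5): sell min(5,100)=5. stock: 100 - 5 = 95. total_sold = 54
  Event 9 (return 1): 95 + 1 = 96
  Event 10 (sale 24): sell min(24,96)=24. stock: 96 - 24 = 72. total_sold = 78
  Event 11 (restock 17): 72 + 17 = 89
  Event 12 (sale 10): sell min(10,89)=10. stock: 89 - 10 = 79. total_sold = 88
  Event 13 (sale 22): sell min(22,79)=22. stock: 79 - 22 = 57. total_sold = 110
Final: stock = 57, total_sold = 110

Answer: 110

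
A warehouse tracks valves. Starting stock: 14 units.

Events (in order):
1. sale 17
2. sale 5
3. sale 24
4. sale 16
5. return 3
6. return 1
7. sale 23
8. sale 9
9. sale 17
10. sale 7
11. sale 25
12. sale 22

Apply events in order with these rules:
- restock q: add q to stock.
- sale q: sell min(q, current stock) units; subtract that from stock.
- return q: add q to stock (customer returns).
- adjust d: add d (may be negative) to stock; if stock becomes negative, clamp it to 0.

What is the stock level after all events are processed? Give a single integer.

Answer: 0

Derivation:
Processing events:
Start: stock = 14
  Event 1 (sale 17): sell min(17,14)=14. stock: 14 - 14 = 0. total_sold = 14
  Event 2 (sale 5): sell min(5,0)=0. stock: 0 - 0 = 0. total_sold = 14
  Event 3 (sale 24): sell min(24,0)=0. stock: 0 - 0 = 0. total_sold = 14
  Event 4 (sale 16): sell min(16,0)=0. stock: 0 - 0 = 0. total_sold = 14
  Event 5 (return 3): 0 + 3 = 3
  Event 6 (return 1): 3 + 1 = 4
  Event 7 (sale 23): sell min(23,4)=4. stock: 4 - 4 = 0. total_sold = 18
  Event 8 (sale 9): sell min(9,0)=0. stock: 0 - 0 = 0. total_sold = 18
  Event 9 (sale 17): sell min(17,0)=0. stock: 0 - 0 = 0. total_sold = 18
  Event 10 (sale 7): sell min(7,0)=0. stock: 0 - 0 = 0. total_sold = 18
  Event 11 (sale 25): sell min(25,0)=0. stock: 0 - 0 = 0. total_sold = 18
  Event 12 (sale 22): sell min(22,0)=0. stock: 0 - 0 = 0. total_sold = 18
Final: stock = 0, total_sold = 18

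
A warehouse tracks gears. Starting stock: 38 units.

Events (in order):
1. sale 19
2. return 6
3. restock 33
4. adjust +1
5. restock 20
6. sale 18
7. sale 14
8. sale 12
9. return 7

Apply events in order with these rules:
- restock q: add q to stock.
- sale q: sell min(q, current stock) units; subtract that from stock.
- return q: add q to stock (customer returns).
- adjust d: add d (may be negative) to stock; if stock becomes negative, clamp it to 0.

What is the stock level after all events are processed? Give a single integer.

Processing events:
Start: stock = 38
  Event 1 (sale 19): sell min(19,38)=19. stock: 38 - 19 = 19. total_sold = 19
  Event 2 (return 6): 19 + 6 = 25
  Event 3 (restock 33): 25 + 33 = 58
  Event 4 (adjust +1): 58 + 1 = 59
  Event 5 (restock 20): 59 + 20 = 79
  Event 6 (sale 18): sell min(18,79)=18. stock: 79 - 18 = 61. total_sold = 37
  Event 7 (sale 14): sell min(14,61)=14. stock: 61 - 14 = 47. total_sold = 51
  Event 8 (sale 12): sell min(12,47)=12. stock: 47 - 12 = 35. total_sold = 63
  Event 9 (return 7): 35 + 7 = 42
Final: stock = 42, total_sold = 63

Answer: 42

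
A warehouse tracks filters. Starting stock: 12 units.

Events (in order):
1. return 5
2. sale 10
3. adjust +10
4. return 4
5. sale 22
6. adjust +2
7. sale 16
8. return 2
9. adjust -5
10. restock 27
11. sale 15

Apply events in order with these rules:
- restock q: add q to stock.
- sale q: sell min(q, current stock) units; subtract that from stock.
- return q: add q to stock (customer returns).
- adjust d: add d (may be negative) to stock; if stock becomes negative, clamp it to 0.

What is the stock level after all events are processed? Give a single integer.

Processing events:
Start: stock = 12
  Event 1 (return 5): 12 + 5 = 17
  Event 2 (sale 10): sell min(10,17)=10. stock: 17 - 10 = 7. total_sold = 10
  Event 3 (adjust +10): 7 + 10 = 17
  Event 4 (return 4): 17 + 4 = 21
  Event 5 (sale 22): sell min(22,21)=21. stock: 21 - 21 = 0. total_sold = 31
  Event 6 (adjust +2): 0 + 2 = 2
  Event 7 (sale 16): sell min(16,2)=2. stock: 2 - 2 = 0. total_sold = 33
  Event 8 (return 2): 0 + 2 = 2
  Event 9 (adjust -5): 2 + -5 = 0 (clamped to 0)
  Event 10 (restock 27): 0 + 27 = 27
  Event 11 (sale 15): sell min(15,27)=15. stock: 27 - 15 = 12. total_sold = 48
Final: stock = 12, total_sold = 48

Answer: 12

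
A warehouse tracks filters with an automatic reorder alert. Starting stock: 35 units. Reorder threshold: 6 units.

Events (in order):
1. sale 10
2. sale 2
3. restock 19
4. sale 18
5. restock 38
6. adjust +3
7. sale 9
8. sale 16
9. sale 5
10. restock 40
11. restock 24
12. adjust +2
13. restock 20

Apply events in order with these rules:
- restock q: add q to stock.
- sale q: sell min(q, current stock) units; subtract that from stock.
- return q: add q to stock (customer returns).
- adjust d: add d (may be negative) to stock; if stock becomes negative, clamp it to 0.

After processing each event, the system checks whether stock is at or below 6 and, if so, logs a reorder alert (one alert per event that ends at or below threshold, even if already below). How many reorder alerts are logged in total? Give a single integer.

Answer: 0

Derivation:
Processing events:
Start: stock = 35
  Event 1 (sale 10): sell min(10,35)=10. stock: 35 - 10 = 25. total_sold = 10
  Event 2 (sale 2): sell min(2,25)=2. stock: 25 - 2 = 23. total_sold = 12
  Event 3 (restock 19): 23 + 19 = 42
  Event 4 (sale 18): sell min(18,42)=18. stock: 42 - 18 = 24. total_sold = 30
  Event 5 (restock 38): 24 + 38 = 62
  Event 6 (adjust +3): 62 + 3 = 65
  Event 7 (sale 9): sell min(9,65)=9. stock: 65 - 9 = 56. total_sold = 39
  Event 8 (sale 16): sell min(16,56)=16. stock: 56 - 16 = 40. total_sold = 55
  Event 9 (sale 5): sell min(5,40)=5. stock: 40 - 5 = 35. total_sold = 60
  Event 10 (restock 40): 35 + 40 = 75
  Event 11 (restock 24): 75 + 24 = 99
  Event 12 (adjust +2): 99 + 2 = 101
  Event 13 (restock 20): 101 + 20 = 121
Final: stock = 121, total_sold = 60

Checking against threshold 6:
  After event 1: stock=25 > 6
  After event 2: stock=23 > 6
  After event 3: stock=42 > 6
  After event 4: stock=24 > 6
  After event 5: stock=62 > 6
  After event 6: stock=65 > 6
  After event 7: stock=56 > 6
  After event 8: stock=40 > 6
  After event 9: stock=35 > 6
  After event 10: stock=75 > 6
  After event 11: stock=99 > 6
  After event 12: stock=101 > 6
  After event 13: stock=121 > 6
Alert events: []. Count = 0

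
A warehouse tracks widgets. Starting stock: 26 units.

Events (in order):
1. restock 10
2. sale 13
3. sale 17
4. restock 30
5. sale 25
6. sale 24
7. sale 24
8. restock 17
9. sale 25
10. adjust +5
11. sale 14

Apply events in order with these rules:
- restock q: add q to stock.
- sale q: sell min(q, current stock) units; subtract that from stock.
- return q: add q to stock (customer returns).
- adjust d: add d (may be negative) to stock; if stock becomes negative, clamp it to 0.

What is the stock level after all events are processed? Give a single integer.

Answer: 0

Derivation:
Processing events:
Start: stock = 26
  Event 1 (restock 10): 26 + 10 = 36
  Event 2 (sale 13): sell min(13,36)=13. stock: 36 - 13 = 23. total_sold = 13
  Event 3 (sale 17): sell min(17,23)=17. stock: 23 - 17 = 6. total_sold = 30
  Event 4 (restock 30): 6 + 30 = 36
  Event 5 (sale 25): sell min(25,36)=25. stock: 36 - 25 = 11. total_sold = 55
  Event 6 (sale 24): sell min(24,11)=11. stock: 11 - 11 = 0. total_sold = 66
  Event 7 (sale 24): sell min(24,0)=0. stock: 0 - 0 = 0. total_sold = 66
  Event 8 (restock 17): 0 + 17 = 17
  Event 9 (sale 25): sell min(25,17)=17. stock: 17 - 17 = 0. total_sold = 83
  Event 10 (adjust +5): 0 + 5 = 5
  Event 11 (sale 14): sell min(14,5)=5. stock: 5 - 5 = 0. total_sold = 88
Final: stock = 0, total_sold = 88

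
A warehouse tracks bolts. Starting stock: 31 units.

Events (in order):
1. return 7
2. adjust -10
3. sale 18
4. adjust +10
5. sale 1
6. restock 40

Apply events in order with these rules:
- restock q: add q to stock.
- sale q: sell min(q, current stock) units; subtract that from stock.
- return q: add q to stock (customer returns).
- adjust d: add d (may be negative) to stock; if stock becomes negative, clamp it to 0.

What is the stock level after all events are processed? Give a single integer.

Answer: 59

Derivation:
Processing events:
Start: stock = 31
  Event 1 (return 7): 31 + 7 = 38
  Event 2 (adjust -10): 38 + -10 = 28
  Event 3 (sale 18): sell min(18,28)=18. stock: 28 - 18 = 10. total_sold = 18
  Event 4 (adjust +10): 10 + 10 = 20
  Event 5 (sale 1): sell min(1,20)=1. stock: 20 - 1 = 19. total_sold = 19
  Event 6 (restock 40): 19 + 40 = 59
Final: stock = 59, total_sold = 19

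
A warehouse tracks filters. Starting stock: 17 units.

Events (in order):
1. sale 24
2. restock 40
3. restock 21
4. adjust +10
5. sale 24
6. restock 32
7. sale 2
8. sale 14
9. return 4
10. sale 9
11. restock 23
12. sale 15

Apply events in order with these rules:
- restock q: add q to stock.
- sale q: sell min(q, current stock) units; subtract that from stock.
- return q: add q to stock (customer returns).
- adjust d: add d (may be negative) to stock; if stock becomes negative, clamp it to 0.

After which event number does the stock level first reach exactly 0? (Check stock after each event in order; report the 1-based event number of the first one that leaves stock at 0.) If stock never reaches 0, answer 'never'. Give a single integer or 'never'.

Answer: 1

Derivation:
Processing events:
Start: stock = 17
  Event 1 (sale 24): sell min(24,17)=17. stock: 17 - 17 = 0. total_sold = 17
  Event 2 (restock 40): 0 + 40 = 40
  Event 3 (restock 21): 40 + 21 = 61
  Event 4 (adjust +10): 61 + 10 = 71
  Event 5 (sale 24): sell min(24,71)=24. stock: 71 - 24 = 47. total_sold = 41
  Event 6 (restock 32): 47 + 32 = 79
  Event 7 (sale 2): sell min(2,79)=2. stock: 79 - 2 = 77. total_sold = 43
  Event 8 (sale 14): sell min(14,77)=14. stock: 77 - 14 = 63. total_sold = 57
  Event 9 (return 4): 63 + 4 = 67
  Event 10 (sale 9): sell min(9,67)=9. stock: 67 - 9 = 58. total_sold = 66
  Event 11 (restock 23): 58 + 23 = 81
  Event 12 (sale 15): sell min(15,81)=15. stock: 81 - 15 = 66. total_sold = 81
Final: stock = 66, total_sold = 81

First zero at event 1.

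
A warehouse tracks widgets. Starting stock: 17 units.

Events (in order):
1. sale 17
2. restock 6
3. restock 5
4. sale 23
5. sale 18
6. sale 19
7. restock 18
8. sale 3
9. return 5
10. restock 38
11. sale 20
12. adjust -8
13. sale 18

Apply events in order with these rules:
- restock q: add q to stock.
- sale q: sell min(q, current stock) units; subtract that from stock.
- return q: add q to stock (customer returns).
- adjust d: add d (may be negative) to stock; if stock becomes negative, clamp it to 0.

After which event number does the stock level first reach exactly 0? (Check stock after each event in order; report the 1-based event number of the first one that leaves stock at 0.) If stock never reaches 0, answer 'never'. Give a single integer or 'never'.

Processing events:
Start: stock = 17
  Event 1 (sale 17): sell min(17,17)=17. stock: 17 - 17 = 0. total_sold = 17
  Event 2 (restock 6): 0 + 6 = 6
  Event 3 (restock 5): 6 + 5 = 11
  Event 4 (sale 23): sell min(23,11)=11. stock: 11 - 11 = 0. total_sold = 28
  Event 5 (sale 18): sell min(18,0)=0. stock: 0 - 0 = 0. total_sold = 28
  Event 6 (sale 19): sell min(19,0)=0. stock: 0 - 0 = 0. total_sold = 28
  Event 7 (restock 18): 0 + 18 = 18
  Event 8 (sale 3): sell min(3,18)=3. stock: 18 - 3 = 15. total_sold = 31
  Event 9 (return 5): 15 + 5 = 20
  Event 10 (restock 38): 20 + 38 = 58
  Event 11 (sale 20): sell min(20,58)=20. stock: 58 - 20 = 38. total_sold = 51
  Event 12 (adjust -8): 38 + -8 = 30
  Event 13 (sale 18): sell min(18,30)=18. stock: 30 - 18 = 12. total_sold = 69
Final: stock = 12, total_sold = 69

First zero at event 1.

Answer: 1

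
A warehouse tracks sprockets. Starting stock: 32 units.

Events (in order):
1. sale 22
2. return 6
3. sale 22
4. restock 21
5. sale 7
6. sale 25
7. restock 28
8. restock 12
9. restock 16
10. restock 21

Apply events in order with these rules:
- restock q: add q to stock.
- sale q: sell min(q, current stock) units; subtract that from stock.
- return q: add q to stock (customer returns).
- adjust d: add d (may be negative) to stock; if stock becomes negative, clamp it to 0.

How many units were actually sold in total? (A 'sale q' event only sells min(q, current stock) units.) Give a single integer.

Processing events:
Start: stock = 32
  Event 1 (sale 22): sell min(22,32)=22. stock: 32 - 22 = 10. total_sold = 22
  Event 2 (return 6): 10 + 6 = 16
  Event 3 (sale 22): sell min(22,16)=16. stock: 16 - 16 = 0. total_sold = 38
  Event 4 (restock 21): 0 + 21 = 21
  Event 5 (sale 7): sell min(7,21)=7. stock: 21 - 7 = 14. total_sold = 45
  Event 6 (sale 25): sell min(25,14)=14. stock: 14 - 14 = 0. total_sold = 59
  Event 7 (restock 28): 0 + 28 = 28
  Event 8 (restock 12): 28 + 12 = 40
  Event 9 (restock 16): 40 + 16 = 56
  Event 10 (restock 21): 56 + 21 = 77
Final: stock = 77, total_sold = 59

Answer: 59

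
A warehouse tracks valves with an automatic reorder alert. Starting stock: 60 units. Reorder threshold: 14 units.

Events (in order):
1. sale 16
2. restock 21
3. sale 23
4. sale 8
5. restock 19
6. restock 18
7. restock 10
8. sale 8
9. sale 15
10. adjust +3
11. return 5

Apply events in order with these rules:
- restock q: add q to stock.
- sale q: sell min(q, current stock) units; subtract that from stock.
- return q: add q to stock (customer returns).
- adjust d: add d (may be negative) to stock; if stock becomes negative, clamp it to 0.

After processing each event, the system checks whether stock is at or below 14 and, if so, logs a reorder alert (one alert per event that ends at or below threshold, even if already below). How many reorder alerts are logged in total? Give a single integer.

Processing events:
Start: stock = 60
  Event 1 (sale 16): sell min(16,60)=16. stock: 60 - 16 = 44. total_sold = 16
  Event 2 (restock 21): 44 + 21 = 65
  Event 3 (sale 23): sell min(23,65)=23. stock: 65 - 23 = 42. total_sold = 39
  Event 4 (sale 8): sell min(8,42)=8. stock: 42 - 8 = 34. total_sold = 47
  Event 5 (restock 19): 34 + 19 = 53
  Event 6 (restock 18): 53 + 18 = 71
  Event 7 (restock 10): 71 + 10 = 81
  Event 8 (sale 8): sell min(8,81)=8. stock: 81 - 8 = 73. total_sold = 55
  Event 9 (sale 15): sell min(15,73)=15. stock: 73 - 15 = 58. total_sold = 70
  Event 10 (adjust +3): 58 + 3 = 61
  Event 11 (return 5): 61 + 5 = 66
Final: stock = 66, total_sold = 70

Checking against threshold 14:
  After event 1: stock=44 > 14
  After event 2: stock=65 > 14
  After event 3: stock=42 > 14
  After event 4: stock=34 > 14
  After event 5: stock=53 > 14
  After event 6: stock=71 > 14
  After event 7: stock=81 > 14
  After event 8: stock=73 > 14
  After event 9: stock=58 > 14
  After event 10: stock=61 > 14
  After event 11: stock=66 > 14
Alert events: []. Count = 0

Answer: 0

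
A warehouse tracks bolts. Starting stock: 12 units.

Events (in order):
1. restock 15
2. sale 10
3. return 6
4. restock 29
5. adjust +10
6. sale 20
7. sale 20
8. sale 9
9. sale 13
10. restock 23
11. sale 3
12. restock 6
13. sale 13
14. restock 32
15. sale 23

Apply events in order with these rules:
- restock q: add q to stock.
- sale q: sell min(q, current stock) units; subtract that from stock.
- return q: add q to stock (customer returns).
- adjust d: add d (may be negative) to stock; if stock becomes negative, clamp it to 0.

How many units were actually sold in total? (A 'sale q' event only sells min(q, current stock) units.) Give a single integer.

Answer: 111

Derivation:
Processing events:
Start: stock = 12
  Event 1 (restock 15): 12 + 15 = 27
  Event 2 (sale 10): sell min(10,27)=10. stock: 27 - 10 = 17. total_sold = 10
  Event 3 (return 6): 17 + 6 = 23
  Event 4 (restock 29): 23 + 29 = 52
  Event 5 (adjust +10): 52 + 10 = 62
  Event 6 (sale 20): sell min(20,62)=20. stock: 62 - 20 = 42. total_sold = 30
  Event 7 (sale 20): sell min(20,42)=20. stock: 42 - 20 = 22. total_sold = 50
  Event 8 (sale 9): sell min(9,22)=9. stock: 22 - 9 = 13. total_sold = 59
  Event 9 (sale 13): sell min(13,13)=13. stock: 13 - 13 = 0. total_sold = 72
  Event 10 (restock 23): 0 + 23 = 23
  Event 11 (sale 3): sell min(3,23)=3. stock: 23 - 3 = 20. total_sold = 75
  Event 12 (restock 6): 20 + 6 = 26
  Event 13 (sale 13): sell min(13,26)=13. stock: 26 - 13 = 13. total_sold = 88
  Event 14 (restock 32): 13 + 32 = 45
  Event 15 (sale 23): sell min(23,45)=23. stock: 45 - 23 = 22. total_sold = 111
Final: stock = 22, total_sold = 111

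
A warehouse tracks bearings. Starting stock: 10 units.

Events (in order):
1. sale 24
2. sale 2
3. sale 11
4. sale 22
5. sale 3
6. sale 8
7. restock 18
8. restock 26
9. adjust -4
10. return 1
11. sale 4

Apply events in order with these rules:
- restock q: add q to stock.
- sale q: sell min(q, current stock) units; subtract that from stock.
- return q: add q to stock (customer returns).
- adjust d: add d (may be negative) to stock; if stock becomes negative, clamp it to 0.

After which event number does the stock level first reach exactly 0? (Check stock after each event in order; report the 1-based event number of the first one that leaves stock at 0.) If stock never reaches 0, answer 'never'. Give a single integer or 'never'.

Processing events:
Start: stock = 10
  Event 1 (sale 24): sell min(24,10)=10. stock: 10 - 10 = 0. total_sold = 10
  Event 2 (sale 2): sell min(2,0)=0. stock: 0 - 0 = 0. total_sold = 10
  Event 3 (sale 11): sell min(11,0)=0. stock: 0 - 0 = 0. total_sold = 10
  Event 4 (sale 22): sell min(22,0)=0. stock: 0 - 0 = 0. total_sold = 10
  Event 5 (sale 3): sell min(3,0)=0. stock: 0 - 0 = 0. total_sold = 10
  Event 6 (sale 8): sell min(8,0)=0. stock: 0 - 0 = 0. total_sold = 10
  Event 7 (restock 18): 0 + 18 = 18
  Event 8 (restock 26): 18 + 26 = 44
  Event 9 (adjust -4): 44 + -4 = 40
  Event 10 (return 1): 40 + 1 = 41
  Event 11 (sale 4): sell min(4,41)=4. stock: 41 - 4 = 37. total_sold = 14
Final: stock = 37, total_sold = 14

First zero at event 1.

Answer: 1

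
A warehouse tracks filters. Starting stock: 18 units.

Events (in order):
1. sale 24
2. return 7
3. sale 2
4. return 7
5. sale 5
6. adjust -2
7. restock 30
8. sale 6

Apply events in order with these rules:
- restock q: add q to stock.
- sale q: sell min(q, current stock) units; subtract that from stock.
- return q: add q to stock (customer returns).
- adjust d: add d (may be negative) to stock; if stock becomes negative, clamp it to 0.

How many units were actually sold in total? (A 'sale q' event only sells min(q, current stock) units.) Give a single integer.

Processing events:
Start: stock = 18
  Event 1 (sale 24): sell min(24,18)=18. stock: 18 - 18 = 0. total_sold = 18
  Event 2 (return 7): 0 + 7 = 7
  Event 3 (sale 2): sell min(2,7)=2. stock: 7 - 2 = 5. total_sold = 20
  Event 4 (return 7): 5 + 7 = 12
  Event 5 (sale 5): sell min(5,12)=5. stock: 12 - 5 = 7. total_sold = 25
  Event 6 (adjust -2): 7 + -2 = 5
  Event 7 (restock 30): 5 + 30 = 35
  Event 8 (sale 6): sell min(6,35)=6. stock: 35 - 6 = 29. total_sold = 31
Final: stock = 29, total_sold = 31

Answer: 31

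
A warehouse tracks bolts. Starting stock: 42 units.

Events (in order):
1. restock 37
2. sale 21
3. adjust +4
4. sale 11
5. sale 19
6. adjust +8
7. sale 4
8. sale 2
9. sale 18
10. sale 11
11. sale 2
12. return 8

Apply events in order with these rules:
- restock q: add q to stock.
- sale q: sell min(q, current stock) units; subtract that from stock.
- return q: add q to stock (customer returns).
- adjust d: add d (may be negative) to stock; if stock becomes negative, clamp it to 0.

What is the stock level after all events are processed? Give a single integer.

Processing events:
Start: stock = 42
  Event 1 (restock 37): 42 + 37 = 79
  Event 2 (sale 21): sell min(21,79)=21. stock: 79 - 21 = 58. total_sold = 21
  Event 3 (adjust +4): 58 + 4 = 62
  Event 4 (sale 11): sell min(11,62)=11. stock: 62 - 11 = 51. total_sold = 32
  Event 5 (sale 19): sell min(19,51)=19. stock: 51 - 19 = 32. total_sold = 51
  Event 6 (adjust +8): 32 + 8 = 40
  Event 7 (sale 4): sell min(4,40)=4. stock: 40 - 4 = 36. total_sold = 55
  Event 8 (sale 2): sell min(2,36)=2. stock: 36 - 2 = 34. total_sold = 57
  Event 9 (sale 18): sell min(18,34)=18. stock: 34 - 18 = 16. total_sold = 75
  Event 10 (sale 11): sell min(11,16)=11. stock: 16 - 11 = 5. total_sold = 86
  Event 11 (sale 2): sell min(2,5)=2. stock: 5 - 2 = 3. total_sold = 88
  Event 12 (return 8): 3 + 8 = 11
Final: stock = 11, total_sold = 88

Answer: 11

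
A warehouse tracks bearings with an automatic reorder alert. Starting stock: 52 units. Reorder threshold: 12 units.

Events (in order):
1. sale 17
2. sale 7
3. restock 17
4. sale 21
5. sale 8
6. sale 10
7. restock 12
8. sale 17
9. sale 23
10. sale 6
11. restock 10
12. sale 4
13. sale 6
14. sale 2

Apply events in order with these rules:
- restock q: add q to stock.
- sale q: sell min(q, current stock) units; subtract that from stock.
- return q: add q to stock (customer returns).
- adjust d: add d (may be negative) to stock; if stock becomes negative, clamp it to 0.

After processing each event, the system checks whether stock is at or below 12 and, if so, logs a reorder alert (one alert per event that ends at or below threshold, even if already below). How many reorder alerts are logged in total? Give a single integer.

Processing events:
Start: stock = 52
  Event 1 (sale 17): sell min(17,52)=17. stock: 52 - 17 = 35. total_sold = 17
  Event 2 (sale 7): sell min(7,35)=7. stock: 35 - 7 = 28. total_sold = 24
  Event 3 (restock 17): 28 + 17 = 45
  Event 4 (sale 21): sell min(21,45)=21. stock: 45 - 21 = 24. total_sold = 45
  Event 5 (sale 8): sell min(8,24)=8. stock: 24 - 8 = 16. total_sold = 53
  Event 6 (sale 10): sell min(10,16)=10. stock: 16 - 10 = 6. total_sold = 63
  Event 7 (restock 12): 6 + 12 = 18
  Event 8 (sale 17): sell min(17,18)=17. stock: 18 - 17 = 1. total_sold = 80
  Event 9 (sale 23): sell min(23,1)=1. stock: 1 - 1 = 0. total_sold = 81
  Event 10 (sale 6): sell min(6,0)=0. stock: 0 - 0 = 0. total_sold = 81
  Event 11 (restock 10): 0 + 10 = 10
  Event 12 (sale 4): sell min(4,10)=4. stock: 10 - 4 = 6. total_sold = 85
  Event 13 (sale 6): sell min(6,6)=6. stock: 6 - 6 = 0. total_sold = 91
  Event 14 (sale 2): sell min(2,0)=0. stock: 0 - 0 = 0. total_sold = 91
Final: stock = 0, total_sold = 91

Checking against threshold 12:
  After event 1: stock=35 > 12
  After event 2: stock=28 > 12
  After event 3: stock=45 > 12
  After event 4: stock=24 > 12
  After event 5: stock=16 > 12
  After event 6: stock=6 <= 12 -> ALERT
  After event 7: stock=18 > 12
  After event 8: stock=1 <= 12 -> ALERT
  After event 9: stock=0 <= 12 -> ALERT
  After event 10: stock=0 <= 12 -> ALERT
  After event 11: stock=10 <= 12 -> ALERT
  After event 12: stock=6 <= 12 -> ALERT
  After event 13: stock=0 <= 12 -> ALERT
  After event 14: stock=0 <= 12 -> ALERT
Alert events: [6, 8, 9, 10, 11, 12, 13, 14]. Count = 8

Answer: 8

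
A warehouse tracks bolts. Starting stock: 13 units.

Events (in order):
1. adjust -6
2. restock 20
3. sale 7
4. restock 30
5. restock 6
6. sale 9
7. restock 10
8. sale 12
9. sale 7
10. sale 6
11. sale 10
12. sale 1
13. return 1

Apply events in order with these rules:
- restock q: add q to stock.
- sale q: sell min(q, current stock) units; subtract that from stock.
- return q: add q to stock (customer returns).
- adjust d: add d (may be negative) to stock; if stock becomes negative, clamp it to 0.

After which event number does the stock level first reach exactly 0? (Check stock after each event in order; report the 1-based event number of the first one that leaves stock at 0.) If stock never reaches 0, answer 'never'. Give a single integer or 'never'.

Answer: never

Derivation:
Processing events:
Start: stock = 13
  Event 1 (adjust -6): 13 + -6 = 7
  Event 2 (restock 20): 7 + 20 = 27
  Event 3 (sale 7): sell min(7,27)=7. stock: 27 - 7 = 20. total_sold = 7
  Event 4 (restock 30): 20 + 30 = 50
  Event 5 (restock 6): 50 + 6 = 56
  Event 6 (sale 9): sell min(9,56)=9. stock: 56 - 9 = 47. total_sold = 16
  Event 7 (restock 10): 47 + 10 = 57
  Event 8 (sale 12): sell min(12,57)=12. stock: 57 - 12 = 45. total_sold = 28
  Event 9 (sale 7): sell min(7,45)=7. stock: 45 - 7 = 38. total_sold = 35
  Event 10 (sale 6): sell min(6,38)=6. stock: 38 - 6 = 32. total_sold = 41
  Event 11 (sale 10): sell min(10,32)=10. stock: 32 - 10 = 22. total_sold = 51
  Event 12 (sale 1): sell min(1,22)=1. stock: 22 - 1 = 21. total_sold = 52
  Event 13 (return 1): 21 + 1 = 22
Final: stock = 22, total_sold = 52

Stock never reaches 0.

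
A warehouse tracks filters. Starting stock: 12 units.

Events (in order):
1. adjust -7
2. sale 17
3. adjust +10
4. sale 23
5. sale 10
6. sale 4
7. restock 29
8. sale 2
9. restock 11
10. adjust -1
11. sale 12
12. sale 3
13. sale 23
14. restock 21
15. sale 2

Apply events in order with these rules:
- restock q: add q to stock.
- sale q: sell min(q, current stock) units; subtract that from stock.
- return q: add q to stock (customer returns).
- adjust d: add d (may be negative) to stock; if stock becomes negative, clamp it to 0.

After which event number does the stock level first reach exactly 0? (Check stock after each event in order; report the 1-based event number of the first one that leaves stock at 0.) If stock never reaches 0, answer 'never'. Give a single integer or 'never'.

Processing events:
Start: stock = 12
  Event 1 (adjust -7): 12 + -7 = 5
  Event 2 (sale 17): sell min(17,5)=5. stock: 5 - 5 = 0. total_sold = 5
  Event 3 (adjust +10): 0 + 10 = 10
  Event 4 (sale 23): sell min(23,10)=10. stock: 10 - 10 = 0. total_sold = 15
  Event 5 (sale 10): sell min(10,0)=0. stock: 0 - 0 = 0. total_sold = 15
  Event 6 (sale 4): sell min(4,0)=0. stock: 0 - 0 = 0. total_sold = 15
  Event 7 (restock 29): 0 + 29 = 29
  Event 8 (sale 2): sell min(2,29)=2. stock: 29 - 2 = 27. total_sold = 17
  Event 9 (restock 11): 27 + 11 = 38
  Event 10 (adjust -1): 38 + -1 = 37
  Event 11 (sale 12): sell min(12,37)=12. stock: 37 - 12 = 25. total_sold = 29
  Event 12 (sale 3): sell min(3,25)=3. stock: 25 - 3 = 22. total_sold = 32
  Event 13 (sale 23): sell min(23,22)=22. stock: 22 - 22 = 0. total_sold = 54
  Event 14 (restock 21): 0 + 21 = 21
  Event 15 (sale 2): sell min(2,21)=2. stock: 21 - 2 = 19. total_sold = 56
Final: stock = 19, total_sold = 56

First zero at event 2.

Answer: 2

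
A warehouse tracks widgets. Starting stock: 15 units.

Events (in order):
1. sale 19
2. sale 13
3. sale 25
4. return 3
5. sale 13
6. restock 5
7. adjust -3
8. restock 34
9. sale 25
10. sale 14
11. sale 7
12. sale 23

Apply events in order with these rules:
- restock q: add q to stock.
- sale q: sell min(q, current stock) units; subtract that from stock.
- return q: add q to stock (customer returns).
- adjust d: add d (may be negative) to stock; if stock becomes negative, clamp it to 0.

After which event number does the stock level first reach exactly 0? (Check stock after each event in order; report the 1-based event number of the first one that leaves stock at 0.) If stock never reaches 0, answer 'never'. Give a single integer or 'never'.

Processing events:
Start: stock = 15
  Event 1 (sale 19): sell min(19,15)=15. stock: 15 - 15 = 0. total_sold = 15
  Event 2 (sale 13): sell min(13,0)=0. stock: 0 - 0 = 0. total_sold = 15
  Event 3 (sale 25): sell min(25,0)=0. stock: 0 - 0 = 0. total_sold = 15
  Event 4 (return 3): 0 + 3 = 3
  Event 5 (sale 13): sell min(13,3)=3. stock: 3 - 3 = 0. total_sold = 18
  Event 6 (restock 5): 0 + 5 = 5
  Event 7 (adjust -3): 5 + -3 = 2
  Event 8 (restock 34): 2 + 34 = 36
  Event 9 (sale 25): sell min(25,36)=25. stock: 36 - 25 = 11. total_sold = 43
  Event 10 (sale 14): sell min(14,11)=11. stock: 11 - 11 = 0. total_sold = 54
  Event 11 (sale 7): sell min(7,0)=0. stock: 0 - 0 = 0. total_sold = 54
  Event 12 (sale 23): sell min(23,0)=0. stock: 0 - 0 = 0. total_sold = 54
Final: stock = 0, total_sold = 54

First zero at event 1.

Answer: 1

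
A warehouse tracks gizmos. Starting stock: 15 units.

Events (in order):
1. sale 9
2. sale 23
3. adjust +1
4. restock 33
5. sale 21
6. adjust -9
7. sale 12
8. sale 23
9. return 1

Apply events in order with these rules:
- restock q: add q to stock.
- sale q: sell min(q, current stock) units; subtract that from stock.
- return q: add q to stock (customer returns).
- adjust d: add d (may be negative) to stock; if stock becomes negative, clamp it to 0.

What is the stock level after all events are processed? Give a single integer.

Processing events:
Start: stock = 15
  Event 1 (sale 9): sell min(9,15)=9. stock: 15 - 9 = 6. total_sold = 9
  Event 2 (sale 23): sell min(23,6)=6. stock: 6 - 6 = 0. total_sold = 15
  Event 3 (adjust +1): 0 + 1 = 1
  Event 4 (restock 33): 1 + 33 = 34
  Event 5 (sale 21): sell min(21,34)=21. stock: 34 - 21 = 13. total_sold = 36
  Event 6 (adjust -9): 13 + -9 = 4
  Event 7 (sale 12): sell min(12,4)=4. stock: 4 - 4 = 0. total_sold = 40
  Event 8 (sale 23): sell min(23,0)=0. stock: 0 - 0 = 0. total_sold = 40
  Event 9 (return 1): 0 + 1 = 1
Final: stock = 1, total_sold = 40

Answer: 1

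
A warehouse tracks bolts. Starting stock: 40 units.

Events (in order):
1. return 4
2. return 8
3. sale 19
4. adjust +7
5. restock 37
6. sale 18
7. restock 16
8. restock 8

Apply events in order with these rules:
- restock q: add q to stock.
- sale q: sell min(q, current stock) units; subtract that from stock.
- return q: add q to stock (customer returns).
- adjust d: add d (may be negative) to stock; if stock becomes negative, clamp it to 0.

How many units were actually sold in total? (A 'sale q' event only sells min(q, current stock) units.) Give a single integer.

Answer: 37

Derivation:
Processing events:
Start: stock = 40
  Event 1 (return 4): 40 + 4 = 44
  Event 2 (return 8): 44 + 8 = 52
  Event 3 (sale 19): sell min(19,52)=19. stock: 52 - 19 = 33. total_sold = 19
  Event 4 (adjust +7): 33 + 7 = 40
  Event 5 (restock 37): 40 + 37 = 77
  Event 6 (sale 18): sell min(18,77)=18. stock: 77 - 18 = 59. total_sold = 37
  Event 7 (restock 16): 59 + 16 = 75
  Event 8 (restock 8): 75 + 8 = 83
Final: stock = 83, total_sold = 37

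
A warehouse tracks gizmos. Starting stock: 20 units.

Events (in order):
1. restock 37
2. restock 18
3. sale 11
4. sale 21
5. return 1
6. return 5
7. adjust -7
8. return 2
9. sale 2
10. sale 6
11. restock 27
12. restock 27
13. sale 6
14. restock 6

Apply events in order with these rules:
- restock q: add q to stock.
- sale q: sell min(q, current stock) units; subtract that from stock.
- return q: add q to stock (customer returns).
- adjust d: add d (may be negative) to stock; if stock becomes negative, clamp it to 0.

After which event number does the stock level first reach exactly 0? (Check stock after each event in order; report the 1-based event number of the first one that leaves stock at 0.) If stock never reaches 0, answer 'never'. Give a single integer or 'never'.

Answer: never

Derivation:
Processing events:
Start: stock = 20
  Event 1 (restock 37): 20 + 37 = 57
  Event 2 (restock 18): 57 + 18 = 75
  Event 3 (sale 11): sell min(11,75)=11. stock: 75 - 11 = 64. total_sold = 11
  Event 4 (sale 21): sell min(21,64)=21. stock: 64 - 21 = 43. total_sold = 32
  Event 5 (return 1): 43 + 1 = 44
  Event 6 (return 5): 44 + 5 = 49
  Event 7 (adjust -7): 49 + -7 = 42
  Event 8 (return 2): 42 + 2 = 44
  Event 9 (sale 2): sell min(2,44)=2. stock: 44 - 2 = 42. total_sold = 34
  Event 10 (sale 6): sell min(6,42)=6. stock: 42 - 6 = 36. total_sold = 40
  Event 11 (restock 27): 36 + 27 = 63
  Event 12 (restock 27): 63 + 27 = 90
  Event 13 (sale 6): sell min(6,90)=6. stock: 90 - 6 = 84. total_sold = 46
  Event 14 (restock 6): 84 + 6 = 90
Final: stock = 90, total_sold = 46

Stock never reaches 0.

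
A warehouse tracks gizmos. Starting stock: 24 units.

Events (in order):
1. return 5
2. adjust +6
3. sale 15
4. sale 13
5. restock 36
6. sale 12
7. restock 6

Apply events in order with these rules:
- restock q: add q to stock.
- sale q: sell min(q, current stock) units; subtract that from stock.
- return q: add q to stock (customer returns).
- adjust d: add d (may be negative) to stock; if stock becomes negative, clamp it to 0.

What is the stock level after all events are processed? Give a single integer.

Processing events:
Start: stock = 24
  Event 1 (return 5): 24 + 5 = 29
  Event 2 (adjust +6): 29 + 6 = 35
  Event 3 (sale 15): sell min(15,35)=15. stock: 35 - 15 = 20. total_sold = 15
  Event 4 (sale 13): sell min(13,20)=13. stock: 20 - 13 = 7. total_sold = 28
  Event 5 (restock 36): 7 + 36 = 43
  Event 6 (sale 12): sell min(12,43)=12. stock: 43 - 12 = 31. total_sold = 40
  Event 7 (restock 6): 31 + 6 = 37
Final: stock = 37, total_sold = 40

Answer: 37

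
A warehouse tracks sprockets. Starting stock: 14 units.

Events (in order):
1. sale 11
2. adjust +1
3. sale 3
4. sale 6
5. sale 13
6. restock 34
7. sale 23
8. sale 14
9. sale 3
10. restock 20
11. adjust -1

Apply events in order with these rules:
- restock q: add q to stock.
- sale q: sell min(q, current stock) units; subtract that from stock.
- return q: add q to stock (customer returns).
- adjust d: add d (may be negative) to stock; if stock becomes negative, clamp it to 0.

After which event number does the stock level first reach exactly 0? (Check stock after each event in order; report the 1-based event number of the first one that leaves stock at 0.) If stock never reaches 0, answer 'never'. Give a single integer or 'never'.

Answer: 4

Derivation:
Processing events:
Start: stock = 14
  Event 1 (sale 11): sell min(11,14)=11. stock: 14 - 11 = 3. total_sold = 11
  Event 2 (adjust +1): 3 + 1 = 4
  Event 3 (sale 3): sell min(3,4)=3. stock: 4 - 3 = 1. total_sold = 14
  Event 4 (sale 6): sell min(6,1)=1. stock: 1 - 1 = 0. total_sold = 15
  Event 5 (sale 13): sell min(13,0)=0. stock: 0 - 0 = 0. total_sold = 15
  Event 6 (restock 34): 0 + 34 = 34
  Event 7 (sale 23): sell min(23,34)=23. stock: 34 - 23 = 11. total_sold = 38
  Event 8 (sale 14): sell min(14,11)=11. stock: 11 - 11 = 0. total_sold = 49
  Event 9 (sale 3): sell min(3,0)=0. stock: 0 - 0 = 0. total_sold = 49
  Event 10 (restock 20): 0 + 20 = 20
  Event 11 (adjust -1): 20 + -1 = 19
Final: stock = 19, total_sold = 49

First zero at event 4.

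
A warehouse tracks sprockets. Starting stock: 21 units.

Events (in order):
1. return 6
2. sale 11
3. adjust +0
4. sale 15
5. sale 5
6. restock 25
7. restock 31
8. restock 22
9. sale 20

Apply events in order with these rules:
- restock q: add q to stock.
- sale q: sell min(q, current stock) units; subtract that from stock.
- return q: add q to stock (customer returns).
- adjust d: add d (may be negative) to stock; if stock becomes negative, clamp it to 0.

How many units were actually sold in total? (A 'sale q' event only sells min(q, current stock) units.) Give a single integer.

Processing events:
Start: stock = 21
  Event 1 (return 6): 21 + 6 = 27
  Event 2 (sale 11): sell min(11,27)=11. stock: 27 - 11 = 16. total_sold = 11
  Event 3 (adjust +0): 16 + 0 = 16
  Event 4 (sale 15): sell min(15,16)=15. stock: 16 - 15 = 1. total_sold = 26
  Event 5 (sale 5): sell min(5,1)=1. stock: 1 - 1 = 0. total_sold = 27
  Event 6 (restock 25): 0 + 25 = 25
  Event 7 (restock 31): 25 + 31 = 56
  Event 8 (restock 22): 56 + 22 = 78
  Event 9 (sale 20): sell min(20,78)=20. stock: 78 - 20 = 58. total_sold = 47
Final: stock = 58, total_sold = 47

Answer: 47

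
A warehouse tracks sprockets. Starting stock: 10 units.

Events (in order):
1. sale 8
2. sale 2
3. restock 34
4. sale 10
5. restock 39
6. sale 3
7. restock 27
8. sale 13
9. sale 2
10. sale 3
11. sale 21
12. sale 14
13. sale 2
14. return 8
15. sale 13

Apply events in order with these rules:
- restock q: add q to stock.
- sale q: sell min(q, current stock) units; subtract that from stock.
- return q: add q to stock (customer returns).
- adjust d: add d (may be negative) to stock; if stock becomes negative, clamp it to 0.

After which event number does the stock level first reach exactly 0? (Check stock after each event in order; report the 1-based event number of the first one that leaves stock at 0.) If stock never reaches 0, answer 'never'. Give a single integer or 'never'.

Answer: 2

Derivation:
Processing events:
Start: stock = 10
  Event 1 (sale 8): sell min(8,10)=8. stock: 10 - 8 = 2. total_sold = 8
  Event 2 (sale 2): sell min(2,2)=2. stock: 2 - 2 = 0. total_sold = 10
  Event 3 (restock 34): 0 + 34 = 34
  Event 4 (sale 10): sell min(10,34)=10. stock: 34 - 10 = 24. total_sold = 20
  Event 5 (restock 39): 24 + 39 = 63
  Event 6 (sale 3): sell min(3,63)=3. stock: 63 - 3 = 60. total_sold = 23
  Event 7 (restock 27): 60 + 27 = 87
  Event 8 (sale 13): sell min(13,87)=13. stock: 87 - 13 = 74. total_sold = 36
  Event 9 (sale 2): sell min(2,74)=2. stock: 74 - 2 = 72. total_sold = 38
  Event 10 (sale 3): sell min(3,72)=3. stock: 72 - 3 = 69. total_sold = 41
  Event 11 (sale 21): sell min(21,69)=21. stock: 69 - 21 = 48. total_sold = 62
  Event 12 (sale 14): sell min(14,48)=14. stock: 48 - 14 = 34. total_sold = 76
  Event 13 (sale 2): sell min(2,34)=2. stock: 34 - 2 = 32. total_sold = 78
  Event 14 (return 8): 32 + 8 = 40
  Event 15 (sale 13): sell min(13,40)=13. stock: 40 - 13 = 27. total_sold = 91
Final: stock = 27, total_sold = 91

First zero at event 2.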